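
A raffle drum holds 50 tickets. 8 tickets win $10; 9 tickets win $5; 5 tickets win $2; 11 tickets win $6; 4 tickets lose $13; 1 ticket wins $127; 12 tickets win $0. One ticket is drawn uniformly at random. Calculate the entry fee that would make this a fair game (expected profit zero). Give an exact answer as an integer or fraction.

138/25 dollars

E[payout] = (8/50)·10 + (9/50)·5 + (5/50)·2 + (11/50)·6 + (4/50)·(-13) + (1/50)·127 + (12/50)·0 = 138/25
Fair fee = E[payout] = 138/25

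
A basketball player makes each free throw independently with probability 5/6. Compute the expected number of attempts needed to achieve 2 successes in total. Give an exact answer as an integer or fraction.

12/5

By linearity (sum of 2 independent geometric waits), E[trials] = 2/p = 2/(5/6) = 12/5.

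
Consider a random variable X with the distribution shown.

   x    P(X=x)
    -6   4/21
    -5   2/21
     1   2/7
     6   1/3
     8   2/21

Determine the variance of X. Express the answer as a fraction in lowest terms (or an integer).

3760/147

E[X] = (4/21)·(-6) + (2/21)·(-5) + (2/7)·1 + (1/3)·6 + (2/21)·8 = 10/7
E[X²] = (4/21)·36 + (2/21)·25 + (2/7)·1 + (1/3)·36 + (2/21)·64 = 580/21
Var(X) = 580/21 − (10/7)² = 3760/147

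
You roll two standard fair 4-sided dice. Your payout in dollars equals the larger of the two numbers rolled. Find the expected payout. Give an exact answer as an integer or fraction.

Distribution of the larger of the two numbers rolled: 1 w.p. 1/16, 2 w.p. 3/16, 3 w.p. 5/16, 4 w.p. 7/16
E[payout] = (1/16)·1 + (3/16)·2 + (5/16)·3 + (7/16)·4 = 25/8

25/8 dollars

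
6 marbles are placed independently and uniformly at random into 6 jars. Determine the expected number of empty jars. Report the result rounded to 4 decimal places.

2.0094

Let Xⱼ=1 if jar j is empty. P(Xⱼ=1) = ((6-1)/6)^6 = 15625/46656.
By linearity, E[#empty] = 6·15625/46656 = 15625/7776.
≈ 2.0094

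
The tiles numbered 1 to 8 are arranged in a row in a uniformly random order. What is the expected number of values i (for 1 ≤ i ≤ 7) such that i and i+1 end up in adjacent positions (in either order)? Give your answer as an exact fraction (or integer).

For each i ∈ {1,…,7}, let Xᵢ = 1 if i and i+1 are adjacent. P(Xᵢ=1) = 2·(8−1)!/8! = 2/8.
By linearity, E[ΣXᵢ] = (7)·(2/8) = 7/4.

7/4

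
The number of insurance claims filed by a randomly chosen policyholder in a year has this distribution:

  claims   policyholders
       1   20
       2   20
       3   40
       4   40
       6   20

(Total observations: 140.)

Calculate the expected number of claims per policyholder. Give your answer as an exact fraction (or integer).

23/7

Total = 140, so P(claims=1) = 20/140, etc.
E[X] = (1/7)·1 + (1/7)·2 + (2/7)·3 + (2/7)·4 + (1/7)·6
     = 23/7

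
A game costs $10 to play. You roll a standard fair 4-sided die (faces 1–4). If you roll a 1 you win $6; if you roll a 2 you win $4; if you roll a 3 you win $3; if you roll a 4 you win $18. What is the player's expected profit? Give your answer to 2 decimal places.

-$2.25

E[payout] = (1/4)·3 + (1/4)·4 + (1/4)·6 + (1/4)·18 = 31/4
Expected profit = 31/4 − 10 = -9/4 ≈ -$2.25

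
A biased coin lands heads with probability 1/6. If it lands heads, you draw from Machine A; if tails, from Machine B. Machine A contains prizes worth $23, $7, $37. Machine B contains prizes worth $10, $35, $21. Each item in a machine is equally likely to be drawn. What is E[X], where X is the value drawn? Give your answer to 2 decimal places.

$22.06

E[X | Machine A] = (23 + 7 + 37)/3 = 67/3
E[X | Machine B] = (10 + 35 + 21)/3 = 22
E[X] = (1/6)·67/3 + (5/6)·22 = 397/18 ≈ 22.06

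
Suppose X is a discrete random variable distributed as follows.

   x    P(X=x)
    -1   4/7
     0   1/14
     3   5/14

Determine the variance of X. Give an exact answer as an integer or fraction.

E[X] = (4/7)·(-1) + (1/14)·0 + (5/14)·3 = 1/2
E[X²] = (4/7)·1 + (1/14)·0 + (5/14)·9 = 53/14
Var(X) = 53/14 − (1/2)² = 99/28

99/28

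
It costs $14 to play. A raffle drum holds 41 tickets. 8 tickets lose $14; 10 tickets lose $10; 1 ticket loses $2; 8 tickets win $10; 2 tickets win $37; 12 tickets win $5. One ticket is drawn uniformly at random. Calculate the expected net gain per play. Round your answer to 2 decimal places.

E[payout] = (8/41)·(-14) + (10/41)·(-10) + (1/41)·(-2) + (8/41)·10 + (2/41)·37 + (12/41)·5 = 0
Expected profit = 0 − 14 = -14 ≈ -$14.00

-$14.00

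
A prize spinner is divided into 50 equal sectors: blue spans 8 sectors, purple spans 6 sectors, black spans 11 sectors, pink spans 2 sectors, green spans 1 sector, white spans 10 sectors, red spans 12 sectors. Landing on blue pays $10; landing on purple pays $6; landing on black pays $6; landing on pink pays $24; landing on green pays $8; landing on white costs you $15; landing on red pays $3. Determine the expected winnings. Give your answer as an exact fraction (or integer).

62/25 dollars

E[payout] = (8/50)·10 + (6/50)·6 + (11/50)·6 + (2/50)·24 + (1/50)·8 + (10/50)·(-15) + (12/50)·3 = 62/25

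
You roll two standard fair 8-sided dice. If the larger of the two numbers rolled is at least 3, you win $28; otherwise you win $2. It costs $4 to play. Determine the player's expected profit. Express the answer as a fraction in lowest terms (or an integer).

E[payout] = (1/16)·2 + (15/16)·28 = 211/8
Expected profit = 211/8 − 4 = 179/8

179/8 dollars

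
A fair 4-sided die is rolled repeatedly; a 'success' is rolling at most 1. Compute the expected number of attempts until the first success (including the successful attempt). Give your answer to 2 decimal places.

For a geometric distribution, E[trials] = 1/p = 1/(1/4) = 4.
≈ 4.00

4.00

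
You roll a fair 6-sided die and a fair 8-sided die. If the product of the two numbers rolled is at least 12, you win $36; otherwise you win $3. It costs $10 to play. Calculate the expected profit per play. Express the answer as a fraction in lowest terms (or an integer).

185/16 dollars

E[payout] = (7/16)·3 + (9/16)·36 = 345/16
Expected profit = 345/16 − 10 = 185/16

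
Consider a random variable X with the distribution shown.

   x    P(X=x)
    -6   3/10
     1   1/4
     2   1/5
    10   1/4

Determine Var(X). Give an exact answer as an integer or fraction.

E[X] = (3/10)·(-6) + (1/4)·1 + (1/5)·2 + (1/4)·10 = 27/20
E[X²] = (3/10)·36 + (1/4)·1 + (1/5)·4 + (1/4)·100 = 737/20
Var(X) = 737/20 − (27/20)² = 14011/400

14011/400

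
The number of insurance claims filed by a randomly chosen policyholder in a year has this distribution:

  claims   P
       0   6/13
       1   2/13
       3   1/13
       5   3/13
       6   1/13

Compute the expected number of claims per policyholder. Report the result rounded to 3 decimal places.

2.000

E[X] = (6/13)·0 + (2/13)·1 + (1/13)·3 + (3/13)·5 + (1/13)·6
     = 2 ≈ 2.000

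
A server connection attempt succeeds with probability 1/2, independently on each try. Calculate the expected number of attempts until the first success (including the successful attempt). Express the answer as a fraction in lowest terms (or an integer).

For a geometric distribution, E[trials] = 1/p = 1/(1/2) = 2.

2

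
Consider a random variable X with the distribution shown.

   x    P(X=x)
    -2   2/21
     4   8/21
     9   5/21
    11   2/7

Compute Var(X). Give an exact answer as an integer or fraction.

E[X] = (2/21)·(-2) + (8/21)·4 + (5/21)·9 + (2/7)·11 = 139/21
E[X²] = (2/21)·4 + (8/21)·16 + (5/21)·81 + (2/7)·121 = 181/3
Var(X) = 181/3 − (139/21)² = 7286/441

7286/441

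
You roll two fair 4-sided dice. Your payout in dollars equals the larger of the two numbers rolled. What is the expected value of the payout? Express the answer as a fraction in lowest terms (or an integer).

25/8 dollars

Distribution of the larger of the two numbers rolled: 1 w.p. 1/16, 2 w.p. 3/16, 3 w.p. 5/16, 4 w.p. 7/16
E[payout] = (1/16)·1 + (3/16)·2 + (5/16)·3 + (7/16)·4 = 25/8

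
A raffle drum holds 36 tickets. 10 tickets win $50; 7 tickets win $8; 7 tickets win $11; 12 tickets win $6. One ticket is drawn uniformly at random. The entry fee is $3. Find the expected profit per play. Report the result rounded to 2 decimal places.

E[payout] = (10/36)·50 + (7/36)·8 + (7/36)·11 + (12/36)·6 = 235/12
Expected profit = 235/12 − 3 = 199/12 ≈ $16.58

$16.58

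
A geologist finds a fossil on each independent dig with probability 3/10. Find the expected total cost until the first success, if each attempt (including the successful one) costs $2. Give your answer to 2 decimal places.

E[#attempts] = 1/p = 10/3; E[cost] = 2·10/3 = 20/3.
≈ 6.67

$6.67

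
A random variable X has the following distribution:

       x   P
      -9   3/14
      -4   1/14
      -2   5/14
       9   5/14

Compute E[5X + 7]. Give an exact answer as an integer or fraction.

59/7

E[5x+7] = (3/14)·(-38) + (1/14)·(-13) + (5/14)·(-3) + (5/14)·52
     = 59/7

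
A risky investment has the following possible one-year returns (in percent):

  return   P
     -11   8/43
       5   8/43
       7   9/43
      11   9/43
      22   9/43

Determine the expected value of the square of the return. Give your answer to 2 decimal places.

E[X²] = (8/43)·121 + (8/43)·25 + (9/43)·49 + (9/43)·121 + (9/43)·484
     = 7054/43 ≈ 164.05

164.05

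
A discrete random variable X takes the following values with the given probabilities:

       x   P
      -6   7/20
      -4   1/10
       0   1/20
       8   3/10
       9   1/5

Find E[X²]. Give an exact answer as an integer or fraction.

E[X²] = (7/20)·36 + (1/10)·16 + (1/20)·0 + (3/10)·64 + (1/5)·81
     = 248/5

248/5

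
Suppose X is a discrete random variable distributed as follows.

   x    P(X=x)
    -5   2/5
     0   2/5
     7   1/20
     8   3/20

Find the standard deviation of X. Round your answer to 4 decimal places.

4.6741

E[X] = -9/20, E[X²] = 441/20
Var(X) = E[X²] − (E[X])² = 441/20 − 81/400 = 8739/400
SD(X) = √(8739/400) ≈ 4.6741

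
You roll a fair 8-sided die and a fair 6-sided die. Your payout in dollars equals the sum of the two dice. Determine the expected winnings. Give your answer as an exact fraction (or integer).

Distribution of the sum of the two dice: 2 w.p. 1/48, 3 w.p. 1/24, 4 w.p. 1/16, 5 w.p. 1/12, 6 w.p. 5/48, 7 w.p. 1/8, …
E[payout] = (1/48)·2 + (1/24)·3 + (1/16)·4 + (1/12)·5 + (5/48)·6 + (1/8)·7 + (1/8)·8 + (1/8)·9 + (5/48)·10 + (1/12)·11 + (1/16)·12 + (1/24)·13 + (1/48)·14 = 8

$8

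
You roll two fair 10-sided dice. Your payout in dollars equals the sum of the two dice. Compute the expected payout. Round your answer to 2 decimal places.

Distribution of the sum of the two dice: 2 w.p. 1/100, 3 w.p. 1/50, 4 w.p. 3/100, 5 w.p. 1/25, 6 w.p. 1/20, 7 w.p. 3/50, …
E[payout] = (1/100)·2 + (1/50)·3 + (3/100)·4 + (1/25)·5 + (1/20)·6 + (3/50)·7 + (7/100)·8 + (2/25)·9 + (9/100)·10 + (1/10)·11 + (9/100)·12 + (2/25)·13 + (7/100)·14 + (3/50)·15 + (1/20)·16 + (1/25)·17 + (3/100)·18 + (1/50)·19 + (1/100)·20 = 11
≈ $11.00

$11.00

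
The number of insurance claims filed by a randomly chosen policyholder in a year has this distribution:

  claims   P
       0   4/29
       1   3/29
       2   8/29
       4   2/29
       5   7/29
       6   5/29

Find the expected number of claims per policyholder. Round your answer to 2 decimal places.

3.17

E[X] = (4/29)·0 + (3/29)·1 + (8/29)·2 + (2/29)·4 + (7/29)·5 + (5/29)·6
     = 92/29 ≈ 3.17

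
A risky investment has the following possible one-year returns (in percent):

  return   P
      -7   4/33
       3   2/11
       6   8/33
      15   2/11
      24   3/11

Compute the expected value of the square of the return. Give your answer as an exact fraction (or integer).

E[X²] = (4/33)·49 + (2/11)·9 + (8/33)·36 + (2/11)·225 + (3/11)·576
     = 7072/33

7072/33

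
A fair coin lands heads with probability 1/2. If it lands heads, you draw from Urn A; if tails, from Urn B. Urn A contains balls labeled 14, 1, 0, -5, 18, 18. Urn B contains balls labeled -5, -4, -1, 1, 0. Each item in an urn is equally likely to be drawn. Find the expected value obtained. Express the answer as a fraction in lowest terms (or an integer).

E[X | Urn A] = (14 + 1 + 0 − 5 + 18 + 18)/6 = 23/3
E[X | Urn B] = (-5 − 4 − 1 + 1 + 0)/5 = -9/5
E[X] = (1/2)·23/3 + (1/2)·(-9/5) = 44/15

44/15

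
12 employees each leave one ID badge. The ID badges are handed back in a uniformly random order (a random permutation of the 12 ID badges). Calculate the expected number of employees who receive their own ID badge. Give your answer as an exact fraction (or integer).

Let Xᵢ = 1 if person i gets their own ID badge. For each i, P(Xᵢ=1) = 1/12.
By linearity of expectation, E[X₁+…+X_12] = 12·(1/12) = 1.

1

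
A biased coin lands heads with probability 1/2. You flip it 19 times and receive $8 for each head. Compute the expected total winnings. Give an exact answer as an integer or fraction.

$76

E[#heads] = 19·1/2 = 19/2 (linearity over flips).
E[winnings] = 8·19/2 = 76.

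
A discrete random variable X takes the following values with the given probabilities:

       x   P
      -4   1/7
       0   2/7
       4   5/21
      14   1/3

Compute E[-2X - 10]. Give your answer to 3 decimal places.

E[-2x-10] = (1/7)·(-2) + (2/7)·(-10) + (5/21)·(-18) + (1/3)·(-38)
     = -422/21 ≈ -20.095

-20.095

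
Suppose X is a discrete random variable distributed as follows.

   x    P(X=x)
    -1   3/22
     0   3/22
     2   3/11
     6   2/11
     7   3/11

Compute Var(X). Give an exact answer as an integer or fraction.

4605/484

E[X] = (3/22)·(-1) + (3/22)·0 + (3/11)·2 + (2/11)·6 + (3/11)·7 = 75/22
E[X²] = (3/22)·1 + (3/22)·0 + (3/11)·4 + (2/11)·36 + (3/11)·49 = 465/22
Var(X) = 465/22 − (75/22)² = 4605/484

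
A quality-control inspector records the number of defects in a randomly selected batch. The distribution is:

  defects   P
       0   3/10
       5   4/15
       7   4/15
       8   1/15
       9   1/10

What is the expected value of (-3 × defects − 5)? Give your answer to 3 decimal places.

-18.900

E[-3x-5] = (3/10)·(-5) + (4/15)·(-20) + (4/15)·(-26) + (1/15)·(-29) + (1/10)·(-32)
     = -189/10 ≈ -18.900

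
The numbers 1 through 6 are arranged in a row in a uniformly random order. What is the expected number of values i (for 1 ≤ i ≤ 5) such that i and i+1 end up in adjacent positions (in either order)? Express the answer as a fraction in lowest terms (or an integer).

5/3

For each i ∈ {1,…,5}, let Xᵢ = 1 if i and i+1 are adjacent. P(Xᵢ=1) = 2·(6−1)!/6! = 2/6.
By linearity, E[ΣXᵢ] = (5)·(2/6) = 5/3.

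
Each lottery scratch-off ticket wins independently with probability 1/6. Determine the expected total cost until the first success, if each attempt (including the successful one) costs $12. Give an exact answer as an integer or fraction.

E[#attempts] = 1/p = 6; E[cost] = 12·6 = 72.

$72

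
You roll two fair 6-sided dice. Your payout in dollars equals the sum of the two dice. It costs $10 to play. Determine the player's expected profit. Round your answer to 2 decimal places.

Distribution of the sum of the two dice: 2 w.p. 1/36, 3 w.p. 1/18, 4 w.p. 1/12, 5 w.p. 1/9, 6 w.p. 5/36, 7 w.p. 1/6, …
E[payout] = (1/36)·2 + (1/18)·3 + (1/12)·4 + (1/9)·5 + (5/36)·6 + (1/6)·7 + (5/36)·8 + (1/9)·9 + (1/12)·10 + (1/18)·11 + (1/36)·12 = 7
Expected profit = 7 − 10 = -3 ≈ -$3.00

-$3.00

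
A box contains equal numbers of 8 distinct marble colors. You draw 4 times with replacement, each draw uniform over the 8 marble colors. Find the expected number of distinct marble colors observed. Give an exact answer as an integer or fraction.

Let Xⱼ=1 if type j appears at least once. P(Xⱼ=1) = 1 − ((8−1)/8)^4 = 1695/4096.
E[#distinct] = 8·1695/4096 = 1695/512.

1695/512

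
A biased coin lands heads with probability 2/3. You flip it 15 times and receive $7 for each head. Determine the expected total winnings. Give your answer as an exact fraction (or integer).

$70

E[#heads] = 15·2/3 = 10 (linearity over flips).
E[winnings] = 7·10 = 70.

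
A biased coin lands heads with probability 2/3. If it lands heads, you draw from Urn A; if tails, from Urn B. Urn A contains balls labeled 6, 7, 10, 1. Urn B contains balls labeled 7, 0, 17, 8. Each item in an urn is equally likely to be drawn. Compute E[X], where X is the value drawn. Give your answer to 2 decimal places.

E[X | Urn A] = (6 + 7 + 10 + 1)/4 = 6
E[X | Urn B] = (7 + 0 + 17 + 8)/4 = 8
E[X] = (2/3)·6 + (1/3)·8 = 20/3 ≈ 6.67

6.67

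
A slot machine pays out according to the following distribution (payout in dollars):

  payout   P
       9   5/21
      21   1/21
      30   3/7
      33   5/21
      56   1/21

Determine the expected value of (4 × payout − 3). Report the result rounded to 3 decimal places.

103.095

E[4x-3] = (5/21)·33 + (1/21)·81 + (3/7)·117 + (5/21)·129 + (1/21)·221
     = 2165/21 ≈ 103.095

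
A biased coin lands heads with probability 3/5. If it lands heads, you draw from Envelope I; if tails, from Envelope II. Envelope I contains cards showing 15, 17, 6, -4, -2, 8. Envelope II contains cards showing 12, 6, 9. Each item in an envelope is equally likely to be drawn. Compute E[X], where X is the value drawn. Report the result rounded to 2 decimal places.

E[X | Envelope I] = (15 + 17 + 6 − 4 − 2 + 8)/6 = 20/3
E[X | Envelope II] = (12 + 6 + 9)/3 = 9
E[X] = (3/5)·20/3 + (2/5)·9 = 38/5 ≈ 7.60

7.60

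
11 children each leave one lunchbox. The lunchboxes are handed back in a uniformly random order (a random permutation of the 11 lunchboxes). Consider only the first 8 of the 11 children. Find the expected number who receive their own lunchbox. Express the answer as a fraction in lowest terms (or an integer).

8/11

Let Xᵢ = 1 if person i gets their own lunchbox. For each i, P(Xᵢ=1) = 1/11.
By linearity of expectation, E[X₁+…+X_8] = 8·(1/11) = 8/11.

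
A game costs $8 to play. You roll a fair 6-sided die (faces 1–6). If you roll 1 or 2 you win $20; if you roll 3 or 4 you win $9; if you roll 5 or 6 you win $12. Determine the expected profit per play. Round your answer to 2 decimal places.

E[payout] = (1/3)·9 + (1/3)·12 + (1/3)·20 = 41/3
Expected profit = 41/3 − 8 = 17/3 ≈ $5.67

$5.67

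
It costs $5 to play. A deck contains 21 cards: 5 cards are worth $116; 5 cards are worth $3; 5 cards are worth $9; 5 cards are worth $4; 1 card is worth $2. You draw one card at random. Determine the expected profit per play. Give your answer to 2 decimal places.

E[payout] = (5/21)·116 + (5/21)·3 + (5/21)·9 + (5/21)·4 + (1/21)·2 = 662/21
Expected profit = 662/21 − 5 = 557/21 ≈ $26.52

$26.52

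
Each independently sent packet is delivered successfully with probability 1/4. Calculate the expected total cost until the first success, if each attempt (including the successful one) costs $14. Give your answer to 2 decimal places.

$56.00

E[#attempts] = 1/p = 4; E[cost] = 14·4 = 56.
≈ 56.00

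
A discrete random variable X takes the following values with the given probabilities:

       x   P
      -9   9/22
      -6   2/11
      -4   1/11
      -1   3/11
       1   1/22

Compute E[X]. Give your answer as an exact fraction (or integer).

-59/11

E[X] = (9/22)·(-9) + (2/11)·(-6) + (1/11)·(-4) + (3/11)·(-1) + (1/22)·1
     = -59/11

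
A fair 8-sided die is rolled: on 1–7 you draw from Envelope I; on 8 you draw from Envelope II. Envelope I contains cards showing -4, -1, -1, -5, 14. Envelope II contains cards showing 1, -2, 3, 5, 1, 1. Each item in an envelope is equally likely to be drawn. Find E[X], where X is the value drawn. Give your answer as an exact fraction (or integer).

57/80

E[X | Envelope I] = (-4 − 1 − 1 − 5 + 14)/5 = 3/5
E[X | Envelope II] = (1 − 2 + 3 + 5 + 1 + 1)/6 = 3/2
E[X] = (7/8)·3/5 + (1/8)·3/2 = 57/80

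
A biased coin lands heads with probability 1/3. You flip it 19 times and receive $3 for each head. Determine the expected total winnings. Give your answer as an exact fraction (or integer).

$19

E[#heads] = 19·1/3 = 19/3 (linearity over flips).
E[winnings] = 3·19/3 = 19.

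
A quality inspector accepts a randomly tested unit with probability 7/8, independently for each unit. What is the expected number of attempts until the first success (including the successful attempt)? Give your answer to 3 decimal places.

1.143

For a geometric distribution, E[trials] = 1/p = 1/(7/8) = 8/7.
≈ 1.143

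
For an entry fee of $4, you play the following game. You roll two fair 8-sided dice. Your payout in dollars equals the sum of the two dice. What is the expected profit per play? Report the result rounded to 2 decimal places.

$5.00

Distribution of the sum of the two dice: 2 w.p. 1/64, 3 w.p. 1/32, 4 w.p. 3/64, 5 w.p. 1/16, 6 w.p. 5/64, 7 w.p. 3/32, …
E[payout] = (1/64)·2 + (1/32)·3 + (3/64)·4 + (1/16)·5 + (5/64)·6 + (3/32)·7 + (7/64)·8 + (1/8)·9 + (7/64)·10 + (3/32)·11 + (5/64)·12 + (1/16)·13 + (3/64)·14 + (1/32)·15 + (1/64)·16 = 9
Expected profit = 9 − 4 = 5 ≈ $5.00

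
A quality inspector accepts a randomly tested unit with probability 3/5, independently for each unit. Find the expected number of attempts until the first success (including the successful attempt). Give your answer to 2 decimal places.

1.67

For a geometric distribution, E[trials] = 1/p = 1/(3/5) = 5/3.
≈ 1.67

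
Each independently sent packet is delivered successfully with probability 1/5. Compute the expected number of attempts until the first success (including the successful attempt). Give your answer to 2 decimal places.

5.00

For a geometric distribution, E[trials] = 1/p = 1/(1/5) = 5.
≈ 5.00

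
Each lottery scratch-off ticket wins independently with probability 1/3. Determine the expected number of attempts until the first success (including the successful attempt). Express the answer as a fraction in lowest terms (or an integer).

3

For a geometric distribution, E[trials] = 1/p = 1/(1/3) = 3.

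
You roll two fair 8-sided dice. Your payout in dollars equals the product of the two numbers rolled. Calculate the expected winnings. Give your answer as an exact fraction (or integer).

Distribution of the product of the two numbers rolled: 1 w.p. 1/64, 2 w.p. 1/32, 3 w.p. 1/32, 4 w.p. 3/64, 5 w.p. 1/32, 6 w.p. 1/16, …
E[payout] = (1/64)·1 + (1/32)·2 + (1/32)·3 + (3/64)·4 + (1/32)·5 + (1/16)·6 + (1/32)·7 + (1/16)·8 + (1/64)·9 + (1/32)·10 + (1/16)·12 + (1/32)·14 + (1/32)·15 + (3/64)·16 + (1/32)·18 + (1/32)·20 + (1/32)·21 + (1/16)·24 + (1/64)·25 + (1/32)·28 + (1/32)·30 + (1/32)·32 + (1/32)·35 + (1/64)·36 + (1/32)·40 + (1/32)·42 + (1/32)·48 + (1/64)·49 + (1/32)·56 + (1/64)·64 = 81/4

81/4 dollars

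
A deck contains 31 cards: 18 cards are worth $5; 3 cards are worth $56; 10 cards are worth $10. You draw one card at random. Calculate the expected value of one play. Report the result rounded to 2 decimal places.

E[payout] = (18/31)·5 + (3/31)·56 + (10/31)·10 = 358/31
≈ $11.55

$11.55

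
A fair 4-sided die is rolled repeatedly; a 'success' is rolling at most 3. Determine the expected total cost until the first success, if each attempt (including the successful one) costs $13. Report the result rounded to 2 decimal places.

$17.33

E[#attempts] = 1/p = 4/3; E[cost] = 13·4/3 = 52/3.
≈ 17.33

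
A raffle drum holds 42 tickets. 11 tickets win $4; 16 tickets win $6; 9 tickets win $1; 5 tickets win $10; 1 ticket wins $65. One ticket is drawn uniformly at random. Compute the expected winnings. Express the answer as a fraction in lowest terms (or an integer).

E[payout] = (11/42)·4 + (16/42)·6 + (9/42)·1 + (5/42)·10 + (1/42)·65 = 44/7

44/7 dollars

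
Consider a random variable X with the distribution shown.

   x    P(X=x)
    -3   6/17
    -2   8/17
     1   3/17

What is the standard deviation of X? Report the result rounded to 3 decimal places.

1.382

E[X] = -31/17, E[X²] = 89/17
Var(X) = E[X²] − (E[X])² = 89/17 − 961/289 = 552/289
SD(X) = √(552/289) ≈ 1.382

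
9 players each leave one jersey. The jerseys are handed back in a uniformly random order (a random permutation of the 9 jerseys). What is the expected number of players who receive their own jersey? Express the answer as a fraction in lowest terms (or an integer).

1

Let Xᵢ = 1 if person i gets their own jersey. For each i, P(Xᵢ=1) = 1/9.
By linearity of expectation, E[X₁+…+X_9] = 9·(1/9) = 1.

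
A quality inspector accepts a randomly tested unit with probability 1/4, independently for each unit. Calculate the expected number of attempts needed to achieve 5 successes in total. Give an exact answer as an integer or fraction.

20

By linearity (sum of 5 independent geometric waits), E[trials] = 5/p = 5/(1/4) = 20.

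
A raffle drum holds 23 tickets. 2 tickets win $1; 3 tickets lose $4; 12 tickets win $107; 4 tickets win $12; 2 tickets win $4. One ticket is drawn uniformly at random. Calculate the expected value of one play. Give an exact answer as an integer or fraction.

E[payout] = (2/23)·1 + (3/23)·(-4) + (12/23)·107 + (4/23)·12 + (2/23)·4 = 1330/23

1330/23 dollars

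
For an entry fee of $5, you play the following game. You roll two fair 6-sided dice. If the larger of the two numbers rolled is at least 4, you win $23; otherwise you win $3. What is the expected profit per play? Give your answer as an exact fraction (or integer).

E[payout] = (1/4)·3 + (3/4)·23 = 18
Expected profit = 18 − 5 = 13

$13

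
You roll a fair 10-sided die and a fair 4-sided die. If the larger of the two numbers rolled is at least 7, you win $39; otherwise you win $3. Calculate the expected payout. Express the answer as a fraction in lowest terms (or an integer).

E[payout] = (3/5)·3 + (2/5)·39 = 87/5

87/5 dollars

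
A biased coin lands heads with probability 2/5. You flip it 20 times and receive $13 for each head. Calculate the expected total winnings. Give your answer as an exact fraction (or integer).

$104

E[#heads] = 20·2/5 = 8 (linearity over flips).
E[winnings] = 13·8 = 104.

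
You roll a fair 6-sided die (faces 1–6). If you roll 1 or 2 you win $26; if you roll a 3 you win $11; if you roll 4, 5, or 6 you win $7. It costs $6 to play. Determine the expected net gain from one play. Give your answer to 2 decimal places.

E[payout] = (1/2)·7 + (1/6)·11 + (1/3)·26 = 14
Expected profit = 14 − 6 = 8 ≈ $8.00

$8.00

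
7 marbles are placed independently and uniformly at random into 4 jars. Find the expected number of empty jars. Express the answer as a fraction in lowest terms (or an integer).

2187/4096

Let Xⱼ=1 if jar j is empty. P(Xⱼ=1) = ((4-1)/4)^7 = 2187/16384.
By linearity, E[#empty] = 4·2187/16384 = 2187/4096.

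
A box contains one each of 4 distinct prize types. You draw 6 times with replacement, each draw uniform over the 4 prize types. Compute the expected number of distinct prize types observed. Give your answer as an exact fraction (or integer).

Let Xⱼ=1 if type j appears at least once. P(Xⱼ=1) = 1 − ((4−1)/4)^6 = 3367/4096.
E[#distinct] = 4·3367/4096 = 3367/1024.

3367/1024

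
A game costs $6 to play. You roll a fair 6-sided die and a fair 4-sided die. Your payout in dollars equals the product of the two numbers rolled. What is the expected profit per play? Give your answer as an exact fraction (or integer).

11/4 dollars

Distribution of the product of the two numbers rolled: 1 w.p. 1/24, 2 w.p. 1/12, 3 w.p. 1/12, 4 w.p. 1/8, 5 w.p. 1/24, 6 w.p. 1/8, …
E[payout] = (1/24)·1 + (1/12)·2 + (1/12)·3 + (1/8)·4 + (1/24)·5 + (1/8)·6 + (1/12)·8 + (1/24)·9 + (1/24)·10 + (1/8)·12 + (1/24)·15 + (1/24)·16 + (1/24)·18 + (1/24)·20 + (1/24)·24 = 35/4
Expected profit = 35/4 − 6 = 11/4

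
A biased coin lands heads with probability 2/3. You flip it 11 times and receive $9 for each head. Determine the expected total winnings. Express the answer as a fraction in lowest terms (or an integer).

$66

E[#heads] = 11·2/3 = 22/3 (linearity over flips).
E[winnings] = 9·22/3 = 66.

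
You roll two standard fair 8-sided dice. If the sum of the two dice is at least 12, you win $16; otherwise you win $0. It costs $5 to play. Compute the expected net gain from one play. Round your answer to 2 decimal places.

-$1.25

E[payout] = (49/64)·0 + (15/64)·16 = 15/4
Expected profit = 15/4 − 5 = -5/4 ≈ -$1.25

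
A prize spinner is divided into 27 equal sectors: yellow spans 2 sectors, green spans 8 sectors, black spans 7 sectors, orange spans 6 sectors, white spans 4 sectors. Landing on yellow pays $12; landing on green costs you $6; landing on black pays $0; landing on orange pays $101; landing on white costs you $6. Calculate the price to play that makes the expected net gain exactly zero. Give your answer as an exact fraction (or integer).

E[payout] = (2/27)·12 + (8/27)·(-6) + (7/27)·0 + (6/27)·101 + (4/27)·(-6) = 62/3
Fair fee = E[payout] = 62/3

62/3 dollars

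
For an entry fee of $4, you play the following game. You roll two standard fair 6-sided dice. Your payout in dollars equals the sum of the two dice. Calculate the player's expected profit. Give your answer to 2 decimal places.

$3.00

Distribution of the sum of the two dice: 2 w.p. 1/36, 3 w.p. 1/18, 4 w.p. 1/12, 5 w.p. 1/9, 6 w.p. 5/36, 7 w.p. 1/6, …
E[payout] = (1/36)·2 + (1/18)·3 + (1/12)·4 + (1/9)·5 + (5/36)·6 + (1/6)·7 + (5/36)·8 + (1/9)·9 + (1/12)·10 + (1/18)·11 + (1/36)·12 = 7
Expected profit = 7 − 4 = 3 ≈ $3.00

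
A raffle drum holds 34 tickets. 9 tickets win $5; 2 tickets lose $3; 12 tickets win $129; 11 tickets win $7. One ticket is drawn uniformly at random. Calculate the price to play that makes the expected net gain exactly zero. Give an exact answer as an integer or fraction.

832/17 dollars

E[payout] = (9/34)·5 + (2/34)·(-3) + (12/34)·129 + (11/34)·7 = 832/17
Fair fee = E[payout] = 832/17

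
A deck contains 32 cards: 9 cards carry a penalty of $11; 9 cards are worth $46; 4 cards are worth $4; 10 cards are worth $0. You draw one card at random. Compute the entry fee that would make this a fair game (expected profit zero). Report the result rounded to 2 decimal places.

E[payout] = (9/32)·(-11) + (9/32)·46 + (4/32)·4 + (10/32)·0 = 331/32
Fair fee = E[payout] = 331/32 ≈ $10.34

$10.34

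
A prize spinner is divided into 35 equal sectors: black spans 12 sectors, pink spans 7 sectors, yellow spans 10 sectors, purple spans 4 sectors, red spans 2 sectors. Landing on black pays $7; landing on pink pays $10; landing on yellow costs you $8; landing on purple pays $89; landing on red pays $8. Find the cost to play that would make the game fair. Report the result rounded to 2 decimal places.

E[payout] = (12/35)·7 + (7/35)·10 + (10/35)·(-8) + (4/35)·89 + (2/35)·8 = 446/35
Fair fee = E[payout] = 446/35 ≈ $12.74

$12.74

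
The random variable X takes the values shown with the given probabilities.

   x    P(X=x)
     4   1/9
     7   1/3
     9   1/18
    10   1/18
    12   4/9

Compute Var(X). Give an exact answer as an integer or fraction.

293/36

E[X] = (1/9)·4 + (1/3)·7 + (1/18)·9 + (1/18)·10 + (4/9)·12 = 55/6
E[X²] = (1/9)·16 + (1/3)·49 + (1/18)·81 + (1/18)·100 + (4/9)·144 = 553/6
Var(X) = 553/6 − (55/6)² = 293/36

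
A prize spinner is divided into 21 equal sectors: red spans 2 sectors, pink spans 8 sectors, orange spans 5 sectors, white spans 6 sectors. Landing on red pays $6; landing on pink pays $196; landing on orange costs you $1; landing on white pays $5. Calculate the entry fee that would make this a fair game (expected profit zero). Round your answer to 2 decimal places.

$76.43

E[payout] = (2/21)·6 + (8/21)·196 + (5/21)·(-1) + (6/21)·5 = 535/7
Fair fee = E[payout] = 535/7 ≈ $76.43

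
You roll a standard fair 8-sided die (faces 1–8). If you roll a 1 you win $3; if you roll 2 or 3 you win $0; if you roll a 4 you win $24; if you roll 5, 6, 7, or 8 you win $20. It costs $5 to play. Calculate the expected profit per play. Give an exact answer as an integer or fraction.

E[payout] = (1/4)·0 + (1/8)·3 + (1/2)·20 + (1/8)·24 = 107/8
Expected profit = 107/8 − 5 = 67/8

67/8 dollars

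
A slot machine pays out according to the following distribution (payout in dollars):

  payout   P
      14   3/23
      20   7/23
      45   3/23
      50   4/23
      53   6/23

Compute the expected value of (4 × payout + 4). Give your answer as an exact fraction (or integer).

E[4x+4] = (3/23)·60 + (7/23)·84 + (3/23)·184 + (4/23)·204 + (6/23)·216
     = 3432/23

3432/23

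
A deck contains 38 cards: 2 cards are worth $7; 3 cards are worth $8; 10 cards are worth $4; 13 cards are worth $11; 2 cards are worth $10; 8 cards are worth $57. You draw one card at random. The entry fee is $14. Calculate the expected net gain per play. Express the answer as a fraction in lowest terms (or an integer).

E[payout] = (2/38)·7 + (3/38)·8 + (10/38)·4 + (13/38)·11 + (2/38)·10 + (8/38)·57 = 697/38
Expected profit = 697/38 − 14 = 165/38

165/38 dollars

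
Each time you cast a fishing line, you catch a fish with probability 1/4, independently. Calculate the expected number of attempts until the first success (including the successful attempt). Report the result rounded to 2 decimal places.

4.00

For a geometric distribution, E[trials] = 1/p = 1/(1/4) = 4.
≈ 4.00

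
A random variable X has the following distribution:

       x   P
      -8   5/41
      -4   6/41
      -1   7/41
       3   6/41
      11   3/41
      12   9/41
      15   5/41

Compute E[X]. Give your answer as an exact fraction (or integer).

163/41

E[X] = (5/41)·(-8) + (6/41)·(-4) + (7/41)·(-1) + (6/41)·3 + (3/41)·11 + (9/41)·12 + (5/41)·15
     = 163/41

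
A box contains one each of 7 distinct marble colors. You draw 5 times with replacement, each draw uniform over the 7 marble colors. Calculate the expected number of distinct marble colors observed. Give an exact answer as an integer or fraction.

9031/2401

Let Xⱼ=1 if type j appears at least once. P(Xⱼ=1) = 1 − ((7−1)/7)^5 = 9031/16807.
E[#distinct] = 7·9031/16807 = 9031/2401.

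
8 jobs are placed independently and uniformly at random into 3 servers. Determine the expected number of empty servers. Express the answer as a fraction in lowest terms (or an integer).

Let Xⱼ=1 if server j is empty. P(Xⱼ=1) = ((3-1)/3)^8 = 256/6561.
By linearity, E[#empty] = 3·256/6561 = 256/2187.

256/2187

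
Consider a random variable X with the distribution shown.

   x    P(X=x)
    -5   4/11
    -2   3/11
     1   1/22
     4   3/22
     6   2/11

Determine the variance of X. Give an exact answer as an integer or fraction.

E[X] = (4/11)·(-5) + (3/11)·(-2) + (1/22)·1 + (3/22)·4 + (2/11)·6 = -15/22
E[X²] = (4/11)·25 + (3/11)·4 + (1/22)·1 + (3/22)·16 + (2/11)·36 = 417/22
Var(X) = 417/22 − (-15/22)² = 8949/484

8949/484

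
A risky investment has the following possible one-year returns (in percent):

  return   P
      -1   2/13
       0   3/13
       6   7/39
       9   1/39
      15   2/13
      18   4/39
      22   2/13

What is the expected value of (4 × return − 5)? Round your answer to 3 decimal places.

E[4x-5] = (2/13)·(-9) + (3/13)·(-5) + (7/39)·19 + (1/39)·31 + (2/13)·55 + (4/39)·67 + (2/13)·83
     = 387/13 ≈ 29.769

29.769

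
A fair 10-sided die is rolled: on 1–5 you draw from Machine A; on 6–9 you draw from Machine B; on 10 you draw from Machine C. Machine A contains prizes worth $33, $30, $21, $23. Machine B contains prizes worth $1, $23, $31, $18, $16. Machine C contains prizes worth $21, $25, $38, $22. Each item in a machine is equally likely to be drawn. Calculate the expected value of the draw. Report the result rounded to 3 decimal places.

E[X | Machine A] = (33 + 30 + 21 + 23)/4 = 107/4
E[X | Machine B] = (1 + 23 + 31 + 18 + 16)/5 = 89/5
E[X | Machine C] = (21 + 25 + 38 + 22)/4 = 53/2
E[X] = (1/2)·107/4 + (2/5)·89/5 + (1/10)·53/2 = 4629/200 ≈ 23.145

$23.145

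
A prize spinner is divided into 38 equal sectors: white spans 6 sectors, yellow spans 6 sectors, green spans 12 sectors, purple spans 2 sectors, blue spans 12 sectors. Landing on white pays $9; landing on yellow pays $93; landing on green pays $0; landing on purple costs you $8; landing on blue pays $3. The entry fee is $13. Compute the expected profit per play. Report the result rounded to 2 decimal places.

$3.63

E[payout] = (6/38)·9 + (6/38)·93 + (12/38)·0 + (2/38)·(-8) + (12/38)·3 = 316/19
Expected profit = 316/19 − 13 = 69/19 ≈ $3.63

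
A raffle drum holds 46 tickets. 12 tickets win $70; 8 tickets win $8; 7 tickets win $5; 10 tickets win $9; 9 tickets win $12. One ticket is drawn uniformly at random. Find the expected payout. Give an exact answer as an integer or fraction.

1137/46 dollars

E[payout] = (12/46)·70 + (8/46)·8 + (7/46)·5 + (10/46)·9 + (9/46)·12 = 1137/46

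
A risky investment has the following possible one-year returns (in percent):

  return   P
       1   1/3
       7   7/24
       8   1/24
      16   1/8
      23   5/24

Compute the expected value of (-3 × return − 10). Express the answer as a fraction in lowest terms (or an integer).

-77/2

E[-3x-10] = (1/3)·(-13) + (7/24)·(-31) + (1/24)·(-34) + (1/8)·(-58) + (5/24)·(-79)
     = -77/2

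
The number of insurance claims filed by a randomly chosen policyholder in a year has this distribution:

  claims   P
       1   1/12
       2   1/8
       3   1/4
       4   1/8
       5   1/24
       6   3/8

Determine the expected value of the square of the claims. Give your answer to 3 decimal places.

19.375

E[X²] = (1/12)·1 + (1/8)·4 + (1/4)·9 + (1/8)·16 + (1/24)·25 + (3/8)·36
     = 155/8 ≈ 19.375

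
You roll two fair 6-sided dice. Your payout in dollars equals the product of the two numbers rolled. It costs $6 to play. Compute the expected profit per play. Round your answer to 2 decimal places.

Distribution of the product of the two numbers rolled: 1 w.p. 1/36, 2 w.p. 1/18, 3 w.p. 1/18, 4 w.p. 1/12, 5 w.p. 1/18, 6 w.p. 1/9, …
E[payout] = (1/36)·1 + (1/18)·2 + (1/18)·3 + (1/12)·4 + (1/18)·5 + (1/9)·6 + (1/18)·8 + (1/36)·9 + (1/18)·10 + (1/9)·12 + (1/18)·15 + (1/36)·16 + (1/18)·18 + (1/18)·20 + (1/18)·24 + (1/36)·25 + (1/18)·30 + (1/36)·36 = 49/4
Expected profit = 49/4 − 6 = 25/4 ≈ $6.25

$6.25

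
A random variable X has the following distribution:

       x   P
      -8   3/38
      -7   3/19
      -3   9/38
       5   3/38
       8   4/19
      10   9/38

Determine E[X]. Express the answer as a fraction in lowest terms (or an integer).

E[X] = (3/38)·(-8) + (3/19)·(-7) + (9/38)·(-3) + (3/38)·5 + (4/19)·8 + (9/38)·10
     = 2

2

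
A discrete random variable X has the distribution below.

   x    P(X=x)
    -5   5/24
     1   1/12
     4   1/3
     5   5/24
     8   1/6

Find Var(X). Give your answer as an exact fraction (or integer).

303/16

E[X] = (5/24)·(-5) + (1/12)·1 + (1/3)·4 + (5/24)·5 + (1/6)·8 = 11/4
E[X²] = (5/24)·25 + (1/12)·1 + (1/3)·16 + (5/24)·25 + (1/6)·64 = 53/2
Var(X) = 53/2 − (11/4)² = 303/16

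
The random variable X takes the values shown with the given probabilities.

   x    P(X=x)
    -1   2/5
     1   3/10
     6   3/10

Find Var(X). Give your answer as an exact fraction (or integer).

861/100

E[X] = (2/5)·(-1) + (3/10)·1 + (3/10)·6 = 17/10
E[X²] = (2/5)·1 + (3/10)·1 + (3/10)·36 = 23/2
Var(X) = 23/2 − (17/10)² = 861/100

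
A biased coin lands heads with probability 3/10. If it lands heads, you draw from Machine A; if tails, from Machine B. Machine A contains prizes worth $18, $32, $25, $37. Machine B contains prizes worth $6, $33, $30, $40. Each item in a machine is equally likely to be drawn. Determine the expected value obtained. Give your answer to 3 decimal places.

$27.475

E[X | Machine A] = (18 + 32 + 25 + 37)/4 = 28
E[X | Machine B] = (6 + 33 + 30 + 40)/4 = 109/4
E[X] = (3/10)·28 + (7/10)·109/4 = 1099/40 ≈ 27.475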